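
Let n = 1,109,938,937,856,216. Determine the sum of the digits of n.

78

1+1+0+9+9+3+8+9+3+7+8+5+6+2+1+6 = 78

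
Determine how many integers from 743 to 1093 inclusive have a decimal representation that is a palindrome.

27

The integers in [743, 1093] that have a decimal representation that is a palindrome: 747, 757, 767, 777, 787, 797, …, 999, 1001.
27 qualify.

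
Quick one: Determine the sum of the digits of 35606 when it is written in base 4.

11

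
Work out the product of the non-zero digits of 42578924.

161280

4×2×5×7×8×9×2×4 = 161280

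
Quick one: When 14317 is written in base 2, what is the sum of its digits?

11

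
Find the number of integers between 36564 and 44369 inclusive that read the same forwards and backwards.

The integers in [36564, 44369] that read the same forwards and backwards: 36663, 36763, 36863, 36963, 37073, 37173, …, 44244, 44344.
78 qualify.

78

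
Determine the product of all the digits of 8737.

1176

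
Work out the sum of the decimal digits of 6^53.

216

6^53 = 174588755932389037098918153698611839369216
Sum of its 42 digits: 216.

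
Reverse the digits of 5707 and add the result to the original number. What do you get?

Reverse of 5707 is 7075.
5707 + 7075 = 12782

12782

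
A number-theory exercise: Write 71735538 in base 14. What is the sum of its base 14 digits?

43

71735538 in base 14 is 9754990.
Digit sum: 9+7+5+4+9+9+0 = 43.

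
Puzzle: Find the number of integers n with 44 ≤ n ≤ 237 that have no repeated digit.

144

The integers in [44, 237] that have no repeated digit: 45, 46, 47, 48, 49, 50, …, 236, 237.
144 qualify.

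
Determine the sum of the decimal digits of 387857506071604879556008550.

3+8+7+8+5+7+5+0+6+0+7+1+6+0+4+8+7+9+5+5+6+0+0+8+5+5+0 = 125

125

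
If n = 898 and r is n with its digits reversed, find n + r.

Reverse of 898 is 898.
898 + 898 = 1796

1796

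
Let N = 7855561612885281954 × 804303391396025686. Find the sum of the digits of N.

7855561612885281954 × 804303391396025686 = 6318254846564065746251466239136270444
Sum of its 37 digits: 159.

159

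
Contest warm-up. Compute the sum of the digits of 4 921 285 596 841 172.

74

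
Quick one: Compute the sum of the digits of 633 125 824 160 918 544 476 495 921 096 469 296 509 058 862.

6+3+3+1+2+5+8+2+4+1+6+0+9+1+8+5+4+4+4+7+6+4+9+5+9+2+1+0+9+6+4+6+9+2+9+6+5+0+9+0+5+8+8+6+2 = 213

213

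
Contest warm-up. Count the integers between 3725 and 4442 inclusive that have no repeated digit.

375

The integers in [3725, 4442] that have no repeated digit: 3725, 3726, 3728, 3729, 3740, 3741, …, 4397, 4398.
375 qualify.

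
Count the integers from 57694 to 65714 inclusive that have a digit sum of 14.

The integers in [57694, 65714] that have a digit sum of 14: 58001, 58010, 58100, 59000, 60008, 60017, …, 65210, 65300.
159 qualify.

159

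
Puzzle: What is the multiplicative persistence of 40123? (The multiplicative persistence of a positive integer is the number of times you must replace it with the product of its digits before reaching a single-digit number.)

40123 → 0 (1 step)

1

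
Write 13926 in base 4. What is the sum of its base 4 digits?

13926 in base 4 is 3121212.
Digit sum: 3+1+2+1+2+1+2 = 12.

12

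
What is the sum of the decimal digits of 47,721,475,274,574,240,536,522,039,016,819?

132

4+7+7+2+1+4+7+5+2+7+4+5+7+4+2+4+0+5+3+6+5+2+2+0+3+9+0+1+6+8+1+9 = 132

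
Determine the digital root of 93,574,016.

8

9+3+5+7+4+0+1+6 = 35
3+5 = 8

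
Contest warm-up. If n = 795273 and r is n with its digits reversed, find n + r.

1167870

Reverse of 795273 is 372597.
795273 + 372597 = 1167870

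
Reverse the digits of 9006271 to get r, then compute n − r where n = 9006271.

7280262

Reverse of 9006271 is 1726009.
9006271 − 1726009 = 7280262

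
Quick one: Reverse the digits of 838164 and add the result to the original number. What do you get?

1300002

Reverse of 838164 is 461838.
838164 + 461838 = 1300002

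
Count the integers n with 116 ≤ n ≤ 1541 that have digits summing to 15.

The integers in [116, 1541] that have digits summing to 15: 159, 168, 177, 186, 195, 249, …, 1527, 1536.
108 qualify.

108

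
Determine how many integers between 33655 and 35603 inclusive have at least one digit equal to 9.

The integers in [33655, 35603] that have at least one digit equal to 9: 33659, 33669, 33679, 33689, 33690, 33691, …, 35598, 35599.
537 qualify.

537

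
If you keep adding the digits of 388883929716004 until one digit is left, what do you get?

4

3+8+8+8+8+3+9+2+9+7+1+6+0+0+4 = 76
7+6 = 13
1+3 = 4
(Equivalently, 388883929716004 mod 9 = 4.)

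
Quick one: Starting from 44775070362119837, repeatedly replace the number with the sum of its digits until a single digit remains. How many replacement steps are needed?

44775070362119837 → 74 → 11 → 2 (3 steps)

3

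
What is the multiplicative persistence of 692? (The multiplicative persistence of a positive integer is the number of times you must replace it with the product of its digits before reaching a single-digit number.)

692 → 108 → 0 (2 steps)

2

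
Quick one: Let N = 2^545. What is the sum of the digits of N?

716

2^545 = 115172193140305827399949785796761135587064246228529065807379342658863042065190089480167441564259605943037975312218134915154131611020654072038617988630148194691448832
Sum of its 165 digits: 716.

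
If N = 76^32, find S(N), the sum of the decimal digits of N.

304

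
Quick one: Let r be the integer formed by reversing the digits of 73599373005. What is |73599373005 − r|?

23561973468

Reverse of 73599373005 is 50037399537.
|73599373005 − 50037399537| = 23561973468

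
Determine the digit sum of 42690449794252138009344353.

4+2+6+9+0+4+4+9+7+9+4+2+5+2+1+3+8+0+0+9+3+4+4+3+5+3 = 110

110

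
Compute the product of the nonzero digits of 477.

4×7×7 = 196

196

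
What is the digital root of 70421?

5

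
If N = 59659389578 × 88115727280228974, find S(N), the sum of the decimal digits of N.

135

59659389578 × 88115727280228974 = 5256930501759982736909232972
Sum of its 28 digits: 135.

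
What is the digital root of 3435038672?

3+4+3+5+0+3+8+6+7+2 = 41
4+1 = 5

5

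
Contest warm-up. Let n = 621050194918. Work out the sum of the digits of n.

46

6+2+1+0+5+0+1+9+4+9+1+8 = 46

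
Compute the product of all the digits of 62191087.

0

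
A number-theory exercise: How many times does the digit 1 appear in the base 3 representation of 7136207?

5

7136207 in base 3 is 111102120000222.
The digit 1 appears 5 times.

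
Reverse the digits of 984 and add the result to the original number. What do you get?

Reverse of 984 is 489.
984 + 489 = 1473

1473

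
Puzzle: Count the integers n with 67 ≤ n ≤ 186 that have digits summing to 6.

The integers in [67, 186] that have digits summing to 6: 105, 114, 123, 132, 141, 150.
6 qualify.

6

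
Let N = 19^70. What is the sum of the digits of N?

397

19^70 = 325650737981196211817040643482760123711113829069928887581850461693742906986845870061444601
Sum of its 90 digits: 397.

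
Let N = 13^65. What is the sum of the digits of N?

13^65 = 2548695193599893953298576885506358200517242640053505238664682529949236493
Sum of its 73 digits: 358.

358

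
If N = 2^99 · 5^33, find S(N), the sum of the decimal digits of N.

2^99 · 5^33 = 73786976294838206464000000000000000000000000000000000
Sum of its 53 digits: 109.

109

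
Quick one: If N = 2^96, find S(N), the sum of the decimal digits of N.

2^96 = 79228162514264337593543950336
Sum of its 29 digits: 127.

127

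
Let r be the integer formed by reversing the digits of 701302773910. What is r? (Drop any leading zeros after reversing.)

Reversing 701302773910 gives 19377203107.

19377203107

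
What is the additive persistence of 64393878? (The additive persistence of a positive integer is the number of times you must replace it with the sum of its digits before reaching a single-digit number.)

64393878 → 48 → 12 → 3 (3 steps)

3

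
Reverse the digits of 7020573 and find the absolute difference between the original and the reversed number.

3270366

Reverse of 7020573 is 3750207.
|7020573 − 3750207| = 3270366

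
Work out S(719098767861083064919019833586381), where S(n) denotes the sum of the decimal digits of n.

7+1+9+0+9+8+7+6+7+8+6+1+0+8+3+0+6+4+9+1+9+0+1+9+8+3+3+5+8+6+3+8+1 = 164

164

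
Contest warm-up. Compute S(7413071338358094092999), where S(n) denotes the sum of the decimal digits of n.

104

7+4+1+3+0+7+1+3+3+8+3+5+8+0+9+4+0+9+2+9+9+9 = 104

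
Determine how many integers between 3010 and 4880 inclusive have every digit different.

The integers in [3010, 4880] that have every digit different: 3012, 3014, 3015, 3016, 3017, 3018, …, 4876, 4879.
945 qualify.

945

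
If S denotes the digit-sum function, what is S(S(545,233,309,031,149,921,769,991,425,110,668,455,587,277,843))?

First digit sum: 203.
2+0+3 = 5.

5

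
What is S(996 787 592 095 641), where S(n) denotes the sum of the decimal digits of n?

9+9+6+7+8+7+5+9+2+0+9+5+6+4+1 = 87

87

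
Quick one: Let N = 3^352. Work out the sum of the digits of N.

3^352 = 884467056134897769177403028352204277531894146980966017349124212298943513062971345024451521058208349266478534208013045806724329989399740544099720742247653959918481338241
Sum of its 168 digits: 747.

747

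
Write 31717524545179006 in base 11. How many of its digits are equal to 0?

2

31717524545179006 in base 11 is 76581A969065A086.
The digit 0 appears 2 times.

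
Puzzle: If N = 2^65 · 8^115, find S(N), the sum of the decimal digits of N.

526

2^65 · 8^115 = 2644223875160994395807661232131084159313618731857124877138595181097623164945245383300756841758861139390364848100093433217024
Sum of its 124 digits: 526.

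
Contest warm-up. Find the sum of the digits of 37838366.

44

3+7+8+3+8+3+6+6 = 44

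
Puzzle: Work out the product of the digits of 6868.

6×8×6×8 = 2304

2304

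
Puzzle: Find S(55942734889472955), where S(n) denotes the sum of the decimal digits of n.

96

5+5+9+4+2+7+3+4+8+8+9+4+7+2+9+5+5 = 96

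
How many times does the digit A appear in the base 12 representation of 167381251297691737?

167381251297691737 in base 12 is AA44B07A499B26A1.
The digit A appears 4 times.

4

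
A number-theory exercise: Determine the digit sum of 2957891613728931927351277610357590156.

2+9+5+7+8+9+1+6+1+3+7+2+8+9+3+1+9+2+7+3+5+1+2+7+7+6+1+0+3+5+7+5+9+0+1+5+6 = 172

172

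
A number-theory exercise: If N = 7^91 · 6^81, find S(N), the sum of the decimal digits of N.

630

7^91 · 6^81 = 85935562171336781333199883655530298191237232479967121567652870492915927888605081123762116371544039680484720862870977008321420298802752913408
Sum of its 140 digits: 630.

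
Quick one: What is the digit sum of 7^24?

73

7^24 = 191581231380566414401
Sum of its 21 digits: 73.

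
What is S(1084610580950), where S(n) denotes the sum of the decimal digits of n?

1+0+8+4+6+1+0+5+8+0+9+5+0 = 47

47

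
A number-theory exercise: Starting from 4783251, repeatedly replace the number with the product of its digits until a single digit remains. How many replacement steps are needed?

2

4783251 → 6720 → 0 (2 steps)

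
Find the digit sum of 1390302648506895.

1+3+9+0+3+0+2+6+4+8+5+0+6+8+9+5 = 69

69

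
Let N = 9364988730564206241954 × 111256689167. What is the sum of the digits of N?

147

9364988730564206241954 × 111256689167 = 1041917640248839806397157372712318
Sum of its 34 digits: 147.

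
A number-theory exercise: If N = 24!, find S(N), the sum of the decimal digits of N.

24! = 620448401733239439360000
Sum of its 24 digits: 81.

81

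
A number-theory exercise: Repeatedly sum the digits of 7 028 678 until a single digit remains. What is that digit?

7+0+2+8+6+7+8 = 38
3+8 = 11
1+1 = 2

2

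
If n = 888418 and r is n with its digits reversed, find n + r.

1703306

Reverse of 888418 is 814888.
888418 + 814888 = 1703306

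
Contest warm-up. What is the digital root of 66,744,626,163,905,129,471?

6+6+7+4+4+6+2+6+1+6+3+9+0+5+1+2+9+4+7+1 = 89
8+9 = 17
1+7 = 8

8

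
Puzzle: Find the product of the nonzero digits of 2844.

2×8×4×4 = 256

256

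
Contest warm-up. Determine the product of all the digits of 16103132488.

0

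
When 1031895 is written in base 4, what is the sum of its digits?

24

1031895 in base 4 is 3323323113.
Digit sum: 3+3+2+3+3+2+3+1+1+3 = 24.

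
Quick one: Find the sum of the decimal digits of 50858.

26

5+0+8+5+8 = 26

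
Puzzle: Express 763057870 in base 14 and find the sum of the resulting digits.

42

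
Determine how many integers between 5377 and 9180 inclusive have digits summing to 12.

81

The integers in [5377, 9180] that have digits summing to 12: 5403, 5412, 5421, 5430, 5502, 5511, …, 9111, 9120.
81 qualify.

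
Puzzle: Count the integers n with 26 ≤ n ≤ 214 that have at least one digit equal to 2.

45

The integers in [26, 214] that have at least one digit equal to 2: 26, 27, 28, 29, 32, 42, …, 213, 214.
45 qualify.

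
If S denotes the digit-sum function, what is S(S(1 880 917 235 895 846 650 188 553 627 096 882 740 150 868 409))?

First digit sum: 225.
2+2+5 = 9.

9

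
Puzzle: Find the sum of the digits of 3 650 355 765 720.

3+6+5+0+3+5+5+7+6+5+7+2+0 = 54

54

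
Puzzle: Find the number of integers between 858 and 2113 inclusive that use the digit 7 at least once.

The integers in [858, 2113] that use the digit 7 at least once: 867, 870, 871, 872, 873, 874, …, 2097, 2107.
323 qualify.

323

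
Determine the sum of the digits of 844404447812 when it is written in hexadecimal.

844404447812 in base 16 is C49A6D5A44.
Digit sum: 12+4+9+10+6+13+5+10+4+4 = 77.

77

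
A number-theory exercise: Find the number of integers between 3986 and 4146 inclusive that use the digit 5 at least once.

25

The integers in [3986, 4146] that use the digit 5 at least once: 3995, 4005, 4015, 4025, 4035, 4045, …, 4135, 4145.
25 qualify.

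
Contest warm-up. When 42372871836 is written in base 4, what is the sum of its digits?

33

42372871836 in base 4 is 213131213223122130.
Digit sum: 2+1+3+1+3+1+2+1+3+2+2+3+1+2+2+1+3+0 = 33.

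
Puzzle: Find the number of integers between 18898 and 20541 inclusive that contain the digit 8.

The integers in [18898, 20541] that contain the digit 8: 18898, 18899, 18900, 18901, 18902, 18903, …, 20528, 20538.
472 qualify.

472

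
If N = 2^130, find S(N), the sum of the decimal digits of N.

2^130 = 1361129467683753853853498429727072845824
Sum of its 40 digits: 196.

196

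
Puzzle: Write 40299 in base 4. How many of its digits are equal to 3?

40299 in base 4 is 21311223.
The digit 3 appears 2 times.

2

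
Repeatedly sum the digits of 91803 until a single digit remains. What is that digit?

3

9+1+8+0+3 = 21
2+1 = 3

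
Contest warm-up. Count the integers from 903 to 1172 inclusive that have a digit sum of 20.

8

The integers in [903, 1172] that have a digit sum of 20: 929, 938, 947, 956, 965, 974, 983, 992.
8 qualify.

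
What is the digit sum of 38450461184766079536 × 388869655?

38450461184766079536 × 388869655 = 14952217575510876604866880080
Sum of its 29 digits: 129.

129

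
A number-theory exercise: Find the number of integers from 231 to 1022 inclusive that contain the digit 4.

232

The integers in [231, 1022] that contain the digit 4: 234, 240, 241, 242, 243, 244, …, 1004, 1014.
232 qualify.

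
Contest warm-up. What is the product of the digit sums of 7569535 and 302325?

S(7569535) = 7+5+6+9+5+3+5 = 40.
S(302325) = 3+0+2+3+2+5 = 15.
40 · 15 = 600.

600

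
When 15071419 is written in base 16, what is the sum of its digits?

15071419 in base 16 is E5F8BB.
Digit sum: 14+5+15+8+11+11 = 64.

64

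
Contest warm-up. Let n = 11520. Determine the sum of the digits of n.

1+1+5+2+0 = 9

9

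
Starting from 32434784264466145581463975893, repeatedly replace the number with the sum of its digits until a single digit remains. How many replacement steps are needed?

2

32434784264466145581463975893 → 141 → 6 (2 steps)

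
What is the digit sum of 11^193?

11^193 = 974514343105327213540549556400011238463413822360299423722022789302645646291085114792014739642469630822035779602816696428098048114213495279535747463925885516539438995822665939368094506258818385935870731
Sum of its 201 digits: 893.

893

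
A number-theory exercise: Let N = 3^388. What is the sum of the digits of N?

3^388 = 132753760222777929652518852658968344964931101689157057439812177098233078651408028655258624248876421198505482894291851610746874616508369822227011247635269497513289876625552626147480686161
Sum of its 186 digits: 864.

864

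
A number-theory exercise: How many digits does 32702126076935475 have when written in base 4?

28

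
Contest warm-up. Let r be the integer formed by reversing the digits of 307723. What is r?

Reversing 307723 gives 327703.

327703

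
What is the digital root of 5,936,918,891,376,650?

5

5+9+3+6+9+1+8+8+9+1+3+7+6+6+5+0 = 86
8+6 = 14
1+4 = 5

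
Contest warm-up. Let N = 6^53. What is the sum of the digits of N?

216

6^53 = 174588755932389037098918153698611839369216
Sum of its 42 digits: 216.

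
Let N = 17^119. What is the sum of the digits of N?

692

17^119 = 265107273980438540718149612244069844989231489289966975158828282910253622717599615626619728641563503683755318957292943549382670672294220382134871153
Sum of its 147 digits: 692.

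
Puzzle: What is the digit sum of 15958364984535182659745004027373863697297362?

216

1+5+9+5+8+3+6+4+9+8+4+5+3+5+1+8+2+6+5+9+7+4+5+0+0+4+0+2+7+3+7+3+8+6+3+6+9+7+2+9+7+3+6+2 = 216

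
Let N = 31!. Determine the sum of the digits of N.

135

31! = 8222838654177922817725562880000000
Sum of its 34 digits: 135.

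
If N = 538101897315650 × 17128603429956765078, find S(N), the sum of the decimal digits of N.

538101897315650 × 17128603429956765078 = 9216934004027085589121005862870700
Sum of its 34 digits: 129.

129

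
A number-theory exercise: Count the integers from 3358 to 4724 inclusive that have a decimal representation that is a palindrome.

13

The integers in [3358, 4724] that have a decimal representation that is a palindrome: 3443, 3553, 3663, 3773, 3883, 3993, …, 4554, 4664.
13 qualify.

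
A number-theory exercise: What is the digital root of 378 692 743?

3+7+8+6+9+2+7+4+3 = 49
4+9 = 13
1+3 = 4

4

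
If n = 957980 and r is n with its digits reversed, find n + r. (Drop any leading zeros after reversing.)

Reverse of 957980 is 89759.
957980 + 89759 = 1047739

1047739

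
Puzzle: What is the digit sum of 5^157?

5^157 = 54738221262688166832958186847262348878135232104551397334260479839444964167416429745571804232895374298095703125
Sum of its 110 digits: 509.

509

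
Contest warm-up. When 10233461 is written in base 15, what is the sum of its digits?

10233461 in base 15 is D7220B.
Digit sum: 13+7+2+2+0+11 = 35.

35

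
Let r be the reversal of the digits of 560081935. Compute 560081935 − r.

Reverse of 560081935 is 539180065.
560081935 − 539180065 = 20901870

20901870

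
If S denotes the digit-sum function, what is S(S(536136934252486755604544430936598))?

10

First digit sum: 154.
1+5+4 = 10.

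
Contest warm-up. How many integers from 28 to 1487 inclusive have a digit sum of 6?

The integers in [28, 1487] that have a digit sum of 6: 33, 42, 51, 60, 105, 114, …, 1401, 1410.
45 qualify.

45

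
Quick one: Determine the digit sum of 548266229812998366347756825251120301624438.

185

5+4+8+2+6+6+2+2+9+8+1+2+9+9+8+3+6+6+3+4+7+7+5+6+8+2+5+2+5+1+1+2+0+3+0+1+6+2+4+4+3+8 = 185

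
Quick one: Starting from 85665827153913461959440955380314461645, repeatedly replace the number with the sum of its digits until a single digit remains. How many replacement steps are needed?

3

85665827153913461959440955380314461645 → 175 → 13 → 4 (3 steps)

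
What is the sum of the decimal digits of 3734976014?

3+7+3+4+9+7+6+0+1+4 = 44

44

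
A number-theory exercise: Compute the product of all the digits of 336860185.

0

3×3×6×8×6×0×1×8×5 = 0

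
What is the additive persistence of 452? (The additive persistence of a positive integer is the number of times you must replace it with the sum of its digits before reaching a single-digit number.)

452 → 11 → 2 (2 steps)

2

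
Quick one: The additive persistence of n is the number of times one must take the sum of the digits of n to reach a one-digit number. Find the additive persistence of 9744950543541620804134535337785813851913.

9744950543541620804134535337785813851913 → 173 → 11 → 2 (3 steps)

3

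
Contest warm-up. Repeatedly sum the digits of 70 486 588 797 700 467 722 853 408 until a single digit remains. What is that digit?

6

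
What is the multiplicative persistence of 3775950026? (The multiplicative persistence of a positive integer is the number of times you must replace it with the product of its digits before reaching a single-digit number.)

1

3775950026 → 0 (1 step)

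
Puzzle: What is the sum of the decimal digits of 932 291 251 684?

52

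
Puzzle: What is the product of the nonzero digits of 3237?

126

3×2×3×7 = 126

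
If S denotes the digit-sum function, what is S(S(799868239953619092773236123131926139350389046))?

5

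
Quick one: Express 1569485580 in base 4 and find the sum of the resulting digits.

1569485580 in base 4 is 1131203013030030.
Digit sum: 1+1+3+1+2+0+3+0+1+3+0+3+0+0+3+0 = 21.

21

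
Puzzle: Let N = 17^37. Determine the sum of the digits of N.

17^37 = 3362095853201812742282475234995233875224247377
Sum of its 46 digits: 197.

197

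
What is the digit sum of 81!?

486

81! = 5797126020747367985879734231578109105412357244731625958745865049716390179693892056256184534249745940480000000000000000000
Sum of its 121 digits: 486.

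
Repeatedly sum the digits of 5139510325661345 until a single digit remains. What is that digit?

5+1+3+9+5+1+0+3+2+5+6+6+1+3+4+5 = 59
5+9 = 14
1+4 = 5

5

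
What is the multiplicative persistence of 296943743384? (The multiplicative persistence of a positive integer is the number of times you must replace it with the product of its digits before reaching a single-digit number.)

296943743384 → 94058496 → 0 (2 steps)

2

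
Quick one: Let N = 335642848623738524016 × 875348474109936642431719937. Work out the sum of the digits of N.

234

335642848623738524016 × 875348474109936642431719937 = 293804455388701965006329795862696326564660506992
Sum of its 48 digits: 234.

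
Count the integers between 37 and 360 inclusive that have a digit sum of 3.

6

The integers in [37, 360] that have a digit sum of 3: 102, 111, 120, 201, 210, 300.
6 qualify.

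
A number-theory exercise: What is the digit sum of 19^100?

595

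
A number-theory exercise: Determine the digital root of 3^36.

9

The digital root of n equals n mod 9 (or 9 when 9 | n), so we need 3^36 mod 9.
3^36 ≡ 0 (mod 9), so the digital root is 9.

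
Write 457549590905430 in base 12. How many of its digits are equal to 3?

2

457549590905430 in base 12 is 43398214285106.
The digit 3 appears 2 times.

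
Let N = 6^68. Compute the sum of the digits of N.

207

6^68 = 82089011515213367907186323883068205046425814529212416
Sum of its 53 digits: 207.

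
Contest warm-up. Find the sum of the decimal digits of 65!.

351

65! = 8247650592082470666723170306785496252186258551345437492922123134388955774976000000000000000
Sum of its 91 digits: 351.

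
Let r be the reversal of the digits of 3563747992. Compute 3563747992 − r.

Reverse of 3563747992 is 2997473653.
3563747992 − 2997473653 = 566274339

566274339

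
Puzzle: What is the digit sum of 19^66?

415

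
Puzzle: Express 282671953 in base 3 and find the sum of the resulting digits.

282671953 in base 3 is 201200220020000121.
Digit sum: 2+0+1+2+0+0+2+2+0+0+2+0+0+0+0+1+2+1 = 15.

15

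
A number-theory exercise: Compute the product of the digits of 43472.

672

4×3×4×7×2 = 672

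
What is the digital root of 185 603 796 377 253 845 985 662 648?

1+8+5+6+0+3+7+9+6+3+7+7+2+5+3+8+4+5+9+8+5+6+6+2+6+4+8 = 143
1+4+3 = 8
(Equivalently, 185 603 796 377 253 845 985 662 648 mod 9 = 8.)

8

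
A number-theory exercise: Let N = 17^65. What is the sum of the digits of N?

350

17^65 = 95319090450218007303742536355848761234066170796000792973413605849481890760893457
Sum of its 80 digits: 350.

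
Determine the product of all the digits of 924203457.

9×2×4×2×0×3×4×5×7 = 0

0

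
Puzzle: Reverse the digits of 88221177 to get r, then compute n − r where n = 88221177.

11108889

Reverse of 88221177 is 77112288.
88221177 − 77112288 = 11108889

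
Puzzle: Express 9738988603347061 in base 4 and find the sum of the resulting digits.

40

9738988603347061 in base 4 is 202212120323330023021001311.
Digit sum: 2+0+2+2+1+2+1+2+0+3+2+3+3+3+0+0+2+3+0+2+1+0+0+1+3+1+1 = 40.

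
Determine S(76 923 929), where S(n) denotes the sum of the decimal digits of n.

7+6+9+2+3+9+2+9 = 47

47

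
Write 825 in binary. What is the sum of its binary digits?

6

825 in base 2 is 1100111001.
Digit sum: 1+1+0+0+1+1+1+0+0+1 = 6.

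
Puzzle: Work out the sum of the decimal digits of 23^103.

617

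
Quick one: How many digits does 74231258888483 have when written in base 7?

17

74231258888483 in base 7 is 21431013536534624, which has 17 digits.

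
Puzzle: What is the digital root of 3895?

3+8+9+5 = 25
2+5 = 7
(Equivalently, 3895 mod 9 = 7.)

7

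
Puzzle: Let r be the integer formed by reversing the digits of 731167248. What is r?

842761137

Reversing 731167248 gives 842761137.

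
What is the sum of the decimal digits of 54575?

26

5+4+5+7+5 = 26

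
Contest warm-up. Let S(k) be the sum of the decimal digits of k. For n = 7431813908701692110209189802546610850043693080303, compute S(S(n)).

13

First digit sum: 184.
1+8+4 = 13.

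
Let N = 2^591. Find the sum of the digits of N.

809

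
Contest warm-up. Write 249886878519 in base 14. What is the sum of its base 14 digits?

70

249886878519 in base 14 is C1477A6995.
Digit sum: 12+1+4+7+7+10+6+9+9+5 = 70.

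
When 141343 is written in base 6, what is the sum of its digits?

141343 in base 6 is 3010211.
Digit sum: 3+0+1+0+2+1+1 = 8.

8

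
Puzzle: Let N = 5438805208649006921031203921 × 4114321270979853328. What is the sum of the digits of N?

5438805208649006921031203921 × 4114321270979853328 = 22376991958660628523614356441345158023838499088
Sum of its 47 digits: 221.

221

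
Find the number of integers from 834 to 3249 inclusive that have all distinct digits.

The integers in [834, 3249] that have all distinct digits: 834, 835, 836, 837, 839, 840, …, 3248, 3249.
1258 qualify.

1258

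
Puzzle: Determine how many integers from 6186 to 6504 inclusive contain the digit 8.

62

The integers in [6186, 6504] that contain the digit 8: 6186, 6187, 6188, 6189, 6198, 6208, …, 6489, 6498.
62 qualify.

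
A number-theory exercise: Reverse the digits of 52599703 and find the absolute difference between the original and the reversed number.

21800178

Reverse of 52599703 is 30799525.
|52599703 − 30799525| = 21800178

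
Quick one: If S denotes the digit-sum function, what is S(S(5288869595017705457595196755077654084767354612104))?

First digit sum: 240.
2+4+0 = 6.

6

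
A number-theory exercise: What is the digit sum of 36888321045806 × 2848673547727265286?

153

36888321045806 × 2848673547727265286 = 105082784383258522849319919690516
Sum of its 33 digits: 153.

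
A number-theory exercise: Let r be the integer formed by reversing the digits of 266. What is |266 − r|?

396

Reverse of 266 is 662.
|266 − 662| = 396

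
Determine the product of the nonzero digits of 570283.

1680

5×7×2×8×3 = 1680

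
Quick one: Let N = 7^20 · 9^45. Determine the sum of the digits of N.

279

7^20 · 9^45 = 696423993260710563371915513376239581279485006234577059829449
Sum of its 60 digits: 279.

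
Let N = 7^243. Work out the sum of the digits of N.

910

7^243 = 22846712859873746480447821666592346426694132333435558998983412854961114186622574870902442510049863025667206258127311451949520409822391138243055993672121915936570990365106665813437806284123385754752042992343
Sum of its 206 digits: 910.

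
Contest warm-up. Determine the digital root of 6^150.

The digital root of n equals n mod 9 (or 9 when 9 | n), so we need 6^150 mod 9.
6^150 ≡ 0 (mod 9), so the digital root is 9.

9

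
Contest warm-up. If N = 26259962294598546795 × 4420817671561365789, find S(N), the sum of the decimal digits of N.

189

26259962294598546795 × 4420817671561365789 = 116090505366496407974873978104828596255
Sum of its 39 digits: 189.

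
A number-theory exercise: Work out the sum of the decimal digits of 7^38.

130

7^38 = 129934811447123020117172145698449
Sum of its 33 digits: 130.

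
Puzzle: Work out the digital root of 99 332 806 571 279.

8

9+9+3+3+2+8+0+6+5+7+1+2+7+9 = 71
7+1 = 8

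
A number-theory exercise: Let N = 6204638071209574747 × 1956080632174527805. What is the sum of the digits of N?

6204638071209574747 × 1956080632174527805 = 12136772360745767838950640879577340335
Sum of its 38 digits: 178.

178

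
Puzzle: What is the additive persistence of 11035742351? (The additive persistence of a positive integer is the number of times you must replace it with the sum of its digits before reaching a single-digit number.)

2

11035742351 → 32 → 5 (2 steps)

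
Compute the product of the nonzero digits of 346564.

8640

3×4×6×5×6×4 = 8640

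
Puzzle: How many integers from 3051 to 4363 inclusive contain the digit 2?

411

The integers in [3051, 4363] that contain the digit 2: 3052, 3062, 3072, 3082, 3092, 3102, …, 4352, 4362.
411 qualify.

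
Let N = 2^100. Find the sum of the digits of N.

2^100 = 1267650600228229401496703205376
Sum of its 31 digits: 115.

115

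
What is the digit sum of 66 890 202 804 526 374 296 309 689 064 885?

6+6+8+9+0+2+0+2+8+0+4+5+2+6+3+7+4+2+9+6+3+0+9+6+8+9+0+6+4+8+8+5 = 155

155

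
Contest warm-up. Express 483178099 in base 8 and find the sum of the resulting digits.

33

483178099 in base 8 is 3463133163.
Digit sum: 3+4+6+3+1+3+3+1+6+3 = 33.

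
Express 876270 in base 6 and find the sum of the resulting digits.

20

876270 in base 6 is 30440450.
Digit sum: 3+0+4+4+0+4+5+0 = 20.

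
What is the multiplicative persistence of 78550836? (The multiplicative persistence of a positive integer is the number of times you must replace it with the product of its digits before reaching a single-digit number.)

78550836 → 0 (1 step)

1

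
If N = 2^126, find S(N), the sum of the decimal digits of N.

2^126 = 85070591730234615865843651857942052864
Sum of its 38 digits: 172.

172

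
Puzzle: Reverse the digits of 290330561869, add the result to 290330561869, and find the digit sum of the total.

Reversal of 290330561869 is 968165033092; 290330561869 + 968165033092 = 1258495594961.
Digit sum of 1258495594961: 1+2+5+8+4+9+5+5+9+4+9+6+1 = 68.

68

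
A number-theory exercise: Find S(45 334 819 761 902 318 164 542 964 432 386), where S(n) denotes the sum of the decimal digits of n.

141

4+5+3+3+4+8+1+9+7+6+1+9+0+2+3+1+8+1+6+4+5+4+2+9+6+4+4+3+2+3+8+6 = 141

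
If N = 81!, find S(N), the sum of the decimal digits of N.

486

81! = 5797126020747367985879734231578109105412357244731625958745865049716390179693892056256184534249745940480000000000000000000
Sum of its 121 digits: 486.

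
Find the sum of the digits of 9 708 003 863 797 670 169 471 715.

121

9+7+0+8+0+0+3+8+6+3+7+9+7+6+7+0+1+6+9+4+7+1+7+1+5 = 121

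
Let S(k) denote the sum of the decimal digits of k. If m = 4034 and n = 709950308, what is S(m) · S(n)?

451

S(4034) = 4+0+3+4 = 11.
S(709950308) = 7+0+9+9+5+0+3+0+8 = 41.
11 · 41 = 451.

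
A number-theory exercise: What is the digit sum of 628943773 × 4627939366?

85

628943773 × 4627939366 = 2910713646067267918
Sum of its 19 digits: 85.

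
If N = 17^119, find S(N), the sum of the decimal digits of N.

692

17^119 = 265107273980438540718149612244069844989231489289966975158828282910253622717599615626619728641563503683755318957292943549382670672294220382134871153
Sum of its 147 digits: 692.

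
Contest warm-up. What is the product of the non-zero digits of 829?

8×2×9 = 144

144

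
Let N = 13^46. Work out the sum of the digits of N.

13^46 = 1743388617272249143997555461487119439669521095365209
Sum of its 52 digits: 247.

247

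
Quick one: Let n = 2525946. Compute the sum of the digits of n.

2+5+2+5+9+4+6 = 33

33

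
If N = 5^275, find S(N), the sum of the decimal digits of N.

839

5^275 = 1647218428629769253804464695510940469954681465995079304699650472673147545464024936289121151632745404541120013035993511886023540295950307215433693652545561747491120740960468538105487823486328125
Sum of its 193 digits: 839.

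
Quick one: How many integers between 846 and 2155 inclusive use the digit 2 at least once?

The integers in [846, 2155] that use the digit 2 at least once: 852, 862, 872, 882, 892, 902, …, 2154, 2155.
451 qualify.

451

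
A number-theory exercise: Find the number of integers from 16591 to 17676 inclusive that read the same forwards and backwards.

The integers in [16591, 17676] that read the same forwards and backwards: 16661, 16761, 16861, 16961, 17071, 17171, …, 17571, 17671.
11 qualify.

11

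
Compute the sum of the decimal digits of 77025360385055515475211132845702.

119

7+7+0+2+5+3+6+0+3+8+5+0+5+5+5+1+5+4+7+5+2+1+1+1+3+2+8+4+5+7+0+2 = 119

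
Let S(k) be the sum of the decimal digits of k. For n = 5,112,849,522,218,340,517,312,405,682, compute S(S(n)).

2

First digit sum: 101.
1+0+1 = 2.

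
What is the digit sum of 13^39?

199

13^39 = 27783742160348572763840067510872319734178277
Sum of its 44 digits: 199.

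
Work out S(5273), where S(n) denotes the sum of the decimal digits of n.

17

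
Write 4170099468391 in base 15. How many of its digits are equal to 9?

4170099468391 in base 15 is 73719402A11.
The digit 9 appears 1 time.

1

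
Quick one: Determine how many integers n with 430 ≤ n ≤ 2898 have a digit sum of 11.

147

The integers in [430, 2898] that have a digit sum of 11: 434, 443, 452, 461, 470, 506, …, 2801, 2810.
147 qualify.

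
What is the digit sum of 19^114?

19^114 = 59966749513267825724908973980095118760861324233369594776004538342373439980068510542630407345872422176916353536468350271285969351953224368420622121
Sum of its 146 digits: 649.

649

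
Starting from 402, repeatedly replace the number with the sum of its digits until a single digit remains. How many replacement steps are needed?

1

402 → 6 (1 step)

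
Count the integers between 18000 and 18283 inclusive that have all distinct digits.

The integers in [18000, 18283] that have all distinct digits: 18023, 18024, 18025, 18026, 18027, 18029, …, 18276, 18279.
78 qualify.

78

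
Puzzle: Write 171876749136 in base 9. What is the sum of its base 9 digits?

56

171876749136 in base 9 is 542571374846.
Digit sum: 5+4+2+5+7+1+3+7+4+8+4+6 = 56.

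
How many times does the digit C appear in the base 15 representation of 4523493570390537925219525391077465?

3

4523493570390537925219525391077465 in base 15 is 5493EE561554E4E0B0CAC85C6617A.
The digit C appears 3 times.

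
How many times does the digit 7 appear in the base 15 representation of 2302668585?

1

2302668585 in base 15 is D724C290.
The digit 7 appears 1 time.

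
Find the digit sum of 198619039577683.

82

1+9+8+6+1+9+0+3+9+5+7+7+6+8+3 = 82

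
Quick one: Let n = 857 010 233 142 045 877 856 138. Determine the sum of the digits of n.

8+5+7+0+1+0+2+3+3+1+4+2+0+4+5+8+7+7+8+5+6+1+3+8 = 98

98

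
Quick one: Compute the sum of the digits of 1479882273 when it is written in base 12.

45

1479882273 in base 12 is 353739429.
Digit sum: 3+5+3+7+3+9+4+2+9 = 45.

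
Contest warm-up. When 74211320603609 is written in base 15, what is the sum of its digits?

91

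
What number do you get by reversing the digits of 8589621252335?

Reversing 8589621252335 gives 5332521269858.

5332521269858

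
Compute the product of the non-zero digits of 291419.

2×9×1×4×1×9 = 648

648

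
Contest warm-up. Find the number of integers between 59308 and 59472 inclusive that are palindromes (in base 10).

The integers in [59308, 59472] that are palindromes (in base 10): 59395.
1 qualifies.

1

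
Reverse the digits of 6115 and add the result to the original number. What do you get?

11231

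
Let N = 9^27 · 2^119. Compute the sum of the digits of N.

9^27 · 2^119 = 38647129185985449512902821533594307648243596570855131601436672
Sum of its 62 digits: 279.

279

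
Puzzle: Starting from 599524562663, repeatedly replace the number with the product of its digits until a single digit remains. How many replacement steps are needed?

599524562663 → 104976000 → 0 (2 steps)

2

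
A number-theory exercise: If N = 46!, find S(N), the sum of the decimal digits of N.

46! = 5502622159812088949850305428800254892961651752960000000000
Sum of its 58 digits: 216.

216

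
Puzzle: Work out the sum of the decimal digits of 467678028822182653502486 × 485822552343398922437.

467678028822182653502486 × 485822552343398922437 = 227208533637322462079707238359419036300678382
Sum of its 45 digits: 187.

187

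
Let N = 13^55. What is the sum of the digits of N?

292

13^55 = 18487763498758903017821863604872883745551547783010632046513957
Sum of its 62 digits: 292.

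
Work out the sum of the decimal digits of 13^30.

163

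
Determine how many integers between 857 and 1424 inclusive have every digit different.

The integers in [857, 1424] that have every digit different: 857, 859, 860, 861, 862, 863, …, 1420, 1423.
275 qualify.

275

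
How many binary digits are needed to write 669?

669 in base 2 is 1010011101, which has 10 digits.

10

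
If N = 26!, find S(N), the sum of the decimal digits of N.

26! = 403291461126605635584000000
Sum of its 27 digits: 81.

81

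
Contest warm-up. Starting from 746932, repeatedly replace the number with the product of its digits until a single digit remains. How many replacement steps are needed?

746932 → 9072 → 0 (2 steps)

2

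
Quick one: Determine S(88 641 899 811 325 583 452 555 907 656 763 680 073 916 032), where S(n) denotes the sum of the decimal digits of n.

8+8+6+4+1+8+9+9+8+1+1+3+2+5+5+8+3+4+5+2+5+5+5+9+0+7+6+5+6+7+6+3+6+8+0+0+7+3+9+1+6+0+3+2 = 209

209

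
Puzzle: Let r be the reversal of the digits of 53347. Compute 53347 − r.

-20988

Reverse of 53347 is 74335.
53347 − 74335 = -20988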